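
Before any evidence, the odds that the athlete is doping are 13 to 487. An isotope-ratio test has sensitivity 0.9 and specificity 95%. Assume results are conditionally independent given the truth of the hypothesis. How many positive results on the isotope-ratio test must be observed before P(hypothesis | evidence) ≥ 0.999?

4

Prior odds = 13/487.
False-positive rate = 1 − 0.95 = 0.05; likelihood ratio of a positive = 0.9/0.05 = 18.
Target odds: 0.999 ÷ 0.001 = 999.
Require 18ⁿ ≥ 999 ÷ (13/487) = 486513/13.
18³ = 5832 falls short of 486513/13 but 18⁴ = 104976 reaches it, so n = 4.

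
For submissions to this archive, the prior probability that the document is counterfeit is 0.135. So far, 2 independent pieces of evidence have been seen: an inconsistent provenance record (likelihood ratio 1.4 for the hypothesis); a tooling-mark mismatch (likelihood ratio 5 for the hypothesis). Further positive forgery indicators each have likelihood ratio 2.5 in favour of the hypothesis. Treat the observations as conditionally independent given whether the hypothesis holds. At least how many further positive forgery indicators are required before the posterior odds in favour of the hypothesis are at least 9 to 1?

3

Prior odds = 0.135/0.865 = 27/173.
Combined Bayes factor of the evidence already in hand = 1.4 × 5 = 7.
Odds after that evidence = (27/173) × 7 = 189/173.
Target odds = 9.
Need 2.5ⁿ ≥ 9 ÷ (189/173) = 173/21.
2.5² = 6.25 falls short of 173/21 but 2.5³ = 15.625 reaches it, so n = 3.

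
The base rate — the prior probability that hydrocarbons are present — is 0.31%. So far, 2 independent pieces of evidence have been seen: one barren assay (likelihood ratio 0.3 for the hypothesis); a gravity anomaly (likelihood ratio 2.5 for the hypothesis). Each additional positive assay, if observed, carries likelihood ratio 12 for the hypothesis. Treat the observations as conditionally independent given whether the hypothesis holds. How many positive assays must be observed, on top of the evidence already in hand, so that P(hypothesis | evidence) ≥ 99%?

5

Prior odds = 0.0031/0.9969 = 31/9969.
Combined Bayes factor of the evidence already in hand = 0.3 × 2.5 = 0.75.
Odds after that evidence = (31/9969) × 0.75 = 31/13292.
Target odds = 0.99/0.01 = 99.
Need 12ⁿ ≥ 99 ÷ (31/13292) = 1315908/31.
12⁴ = 20736 falls short of 1315908/31 but 12⁵ = 248832 reaches it, so n = 5.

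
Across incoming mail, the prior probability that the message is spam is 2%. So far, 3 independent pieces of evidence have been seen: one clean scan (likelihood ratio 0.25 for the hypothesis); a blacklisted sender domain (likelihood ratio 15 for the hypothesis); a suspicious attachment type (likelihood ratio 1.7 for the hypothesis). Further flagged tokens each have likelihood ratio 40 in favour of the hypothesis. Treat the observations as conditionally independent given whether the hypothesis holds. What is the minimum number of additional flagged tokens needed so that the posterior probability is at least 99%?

Prior odds = 0.02/0.98 = 1/49.
Combined Bayes factor of the evidence already in hand = 0.25 × 15 × 1.7 = 6.375.
Odds after that evidence = (1/49) × 6.375 = 51/392.
Target odds = 0.99/0.01 = 99.
Need 40ⁿ ≥ 99 ÷ (51/392) = 12936/17.
40¹ = 40 falls short of 12936/17 but 40² = 1600 reaches it, so n = 2.

2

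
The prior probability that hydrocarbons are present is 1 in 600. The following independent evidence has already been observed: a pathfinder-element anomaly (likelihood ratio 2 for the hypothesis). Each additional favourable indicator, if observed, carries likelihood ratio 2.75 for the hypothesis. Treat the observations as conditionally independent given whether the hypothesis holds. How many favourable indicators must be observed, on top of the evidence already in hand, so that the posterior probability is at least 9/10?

Prior odds = (1/600)/(599/600) = 1/599.
Bayes factor of the evidence already in hand = 2.
Odds after that evidence = (1/599) × 2 = 2/599.
Target odds = 0.9/0.1 = 9.
Need 2.75ⁿ ≥ 9 ÷ (2/599) = 2695.5.
2.75⁷ = 19487171/16384 falls short of 2695.5 but 2.75⁸ = 214358881/65536 reaches it, so n = 8.

8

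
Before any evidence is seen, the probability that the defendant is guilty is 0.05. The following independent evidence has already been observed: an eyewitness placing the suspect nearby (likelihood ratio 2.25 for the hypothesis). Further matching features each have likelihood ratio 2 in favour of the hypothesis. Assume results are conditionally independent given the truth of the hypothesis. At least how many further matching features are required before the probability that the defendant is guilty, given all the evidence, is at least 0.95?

Prior odds = 0.05/0.95 = 1/19.
Bayes factor of the evidence already in hand = 2.25.
Odds after that evidence = (1/19) × 2.25 = 9/76.
Target odds = 0.95/0.05 = 19.
Need 2ⁿ ≥ 19 ÷ (9/76) = 1444/9.
2⁷ = 128 falls short of 1444/9 but 2⁸ = 256 reaches it, so n = 8.

8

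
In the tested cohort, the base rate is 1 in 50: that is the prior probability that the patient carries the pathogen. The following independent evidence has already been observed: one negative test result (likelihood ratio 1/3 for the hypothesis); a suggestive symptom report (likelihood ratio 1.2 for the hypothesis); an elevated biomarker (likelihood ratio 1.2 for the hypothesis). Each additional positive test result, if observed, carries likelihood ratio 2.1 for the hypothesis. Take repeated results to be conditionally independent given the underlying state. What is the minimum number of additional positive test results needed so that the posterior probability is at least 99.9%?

16

Prior odds = 0.02/0.98 = 1/49.
Combined Bayes factor of the evidence already in hand = (1/3) × 1.2 × 1.2 = 0.48.
Odds after that evidence = (1/49) × 0.48 = 12/1225.
Target odds = 0.999/0.001 = 999.
Need 2.1ⁿ ≥ 999 ÷ (12/1225) = 101981.25.
2.1¹⁵ ≈68122.3 falls short of 101981.25 but 2.1¹⁶ ≈143057 reaches it, so n = 16.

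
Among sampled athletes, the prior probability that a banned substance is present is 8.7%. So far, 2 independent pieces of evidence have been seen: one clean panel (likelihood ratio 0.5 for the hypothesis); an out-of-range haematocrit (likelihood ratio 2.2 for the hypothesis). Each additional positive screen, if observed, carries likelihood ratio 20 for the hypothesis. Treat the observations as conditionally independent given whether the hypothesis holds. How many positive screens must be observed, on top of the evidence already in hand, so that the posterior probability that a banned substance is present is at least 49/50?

3

Prior odds = 0.087/0.913 = 87/913.
Combined Bayes factor of the evidence already in hand = 0.5 × 2.2 = 1.1.
Odds after that evidence = (87/913) × 1.1 = 87/830.
Target odds = 0.98/0.02 = 49.
Need 20ⁿ ≥ 49 ÷ (87/830) = 40670/87.
20² = 400 falls short of 40670/87 but 20³ = 8000 reaches it, so n = 3.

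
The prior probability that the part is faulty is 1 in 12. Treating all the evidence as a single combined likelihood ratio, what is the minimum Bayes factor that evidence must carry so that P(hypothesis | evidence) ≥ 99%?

Prior odds = (1/12)/(11/12) = 1/11.
Target odds = 0.99/0.01 = 99.
Required Bayes factor = 99 ÷ (1/11) = 1089.

1089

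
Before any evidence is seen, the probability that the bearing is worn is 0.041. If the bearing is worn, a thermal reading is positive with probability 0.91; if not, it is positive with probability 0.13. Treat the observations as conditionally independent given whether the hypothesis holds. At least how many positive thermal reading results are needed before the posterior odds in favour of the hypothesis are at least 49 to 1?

4

Prior odds: 0.041 ÷ 0.959 = 41/959.
Likelihood ratio of a positive = 0.91/0.13 = 7.
Target odds = 49.
Need (41/959) × 7ⁿ ≥ 49, i.e. 7ⁿ ≥ 46991/41.
7³ = 343 falls short of 46991/41 but 7⁴ = 2401 reaches it, so n = 4.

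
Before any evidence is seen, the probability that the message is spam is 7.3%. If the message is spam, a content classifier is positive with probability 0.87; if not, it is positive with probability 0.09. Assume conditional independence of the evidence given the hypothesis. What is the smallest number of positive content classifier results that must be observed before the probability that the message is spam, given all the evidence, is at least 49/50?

Prior odds: 0.073 ÷ 0.927 = 73/927.
Likelihood ratio of a positive = 0.87/0.09 = 29/3.
Target odds: 0.98 ÷ 0.02 = 49.
Require (29/3)ⁿ ≥ 49 ÷ (73/927) = 45423/73.
(29/3)² = 841/9 falls short of 45423/73 but (29/3)³ = 24389/27 reaches it, so n = 3.

3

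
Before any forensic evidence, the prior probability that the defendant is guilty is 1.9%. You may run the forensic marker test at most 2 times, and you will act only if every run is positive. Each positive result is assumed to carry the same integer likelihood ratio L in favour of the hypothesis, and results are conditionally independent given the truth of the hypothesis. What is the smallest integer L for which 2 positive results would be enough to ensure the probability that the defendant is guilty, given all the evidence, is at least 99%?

72

Prior odds = 0.019/0.981 = 19/981.
Target odds = 0.99/0.01 = 99.
Need L² ≥ 99 ÷ (19/981) = 97119/19.
71² = 5041 < 97119/19 ≤ 5184 = 72², so L = 72.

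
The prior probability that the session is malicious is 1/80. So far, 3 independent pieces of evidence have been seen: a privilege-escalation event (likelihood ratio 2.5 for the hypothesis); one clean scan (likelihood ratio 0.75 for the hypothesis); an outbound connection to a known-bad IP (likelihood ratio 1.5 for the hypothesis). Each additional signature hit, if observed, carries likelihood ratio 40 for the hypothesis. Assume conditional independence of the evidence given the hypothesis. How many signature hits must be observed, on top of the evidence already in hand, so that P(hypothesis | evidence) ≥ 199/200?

3

Prior odds = 0.0125/0.9875 = 1/79.
Combined Bayes factor of the evidence already in hand = 2.5 × 0.75 × 1.5 = 2.8125.
Odds after that evidence = (1/79) × 2.8125 = 45/1264.
Target odds = 0.995/0.005 = 199.
Need 40ⁿ ≥ 199 ÷ (45/1264) = 251536/45.
40² = 1600 falls short of 251536/45 but 40³ = 64000 reaches it, so n = 3.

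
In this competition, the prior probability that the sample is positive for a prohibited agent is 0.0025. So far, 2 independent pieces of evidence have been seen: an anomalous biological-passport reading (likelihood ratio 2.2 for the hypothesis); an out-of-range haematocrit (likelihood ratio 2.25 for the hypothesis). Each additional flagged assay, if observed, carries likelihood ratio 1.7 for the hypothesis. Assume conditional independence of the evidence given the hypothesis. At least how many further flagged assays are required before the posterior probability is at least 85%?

Prior odds = 0.0025/0.9975 = 1/399.
Combined Bayes factor of the evidence already in hand = 2.2 × 2.25 = 4.95.
Odds after that evidence = (1/399) × 4.95 = 33/2660.
Target odds = 0.85/0.15 = 17/3.
Need 1.7ⁿ ≥ 17/3 ÷ (33/2660) = 45220/99.
1.7¹¹ ≈342.719 falls short of 45220/99 but 1.7¹² ≈582.622 reaches it, so n = 12.

12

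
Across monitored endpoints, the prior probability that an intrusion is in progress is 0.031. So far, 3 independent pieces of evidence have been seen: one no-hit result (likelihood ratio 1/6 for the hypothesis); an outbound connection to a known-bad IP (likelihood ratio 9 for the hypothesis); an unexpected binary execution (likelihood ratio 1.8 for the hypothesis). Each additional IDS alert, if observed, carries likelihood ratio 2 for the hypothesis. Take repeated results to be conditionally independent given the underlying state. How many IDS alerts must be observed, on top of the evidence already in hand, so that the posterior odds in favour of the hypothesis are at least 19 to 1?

Prior odds = 0.031/0.969 = 31/969.
Combined Bayes factor of the evidence already in hand = (1/6) × 9 × 1.8 = 2.7.
Odds after that evidence = (31/969) × 2.7 = 279/3230.
Target odds = 19.
Need 2ⁿ ≥ 19 ÷ (279/3230) = 61370/279.
2⁷ = 128 falls short of 61370/279 but 2⁸ = 256 reaches it, so n = 8.

8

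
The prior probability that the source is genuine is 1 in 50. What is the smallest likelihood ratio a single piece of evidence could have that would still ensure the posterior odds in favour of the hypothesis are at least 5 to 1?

Prior odds = 0.02/0.98 = 1/49.
Target odds = 5.
Required Bayes factor = 5 ÷ (1/49) = 245.

245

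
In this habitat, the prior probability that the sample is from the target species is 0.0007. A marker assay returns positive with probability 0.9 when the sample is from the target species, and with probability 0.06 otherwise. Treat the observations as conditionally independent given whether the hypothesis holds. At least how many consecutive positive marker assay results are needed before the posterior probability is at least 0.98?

5

Prior odds: 0.0007 ÷ 0.9993 = 7/9993.
Likelihood ratio of a positive result = 0.9/0.06 = 15.
Target posterior odds = 0.98/0.02 = 49.
Need (7/9993) × 15ⁿ ≥ 49, i.e. 15ⁿ ≥ 69951.
15⁴ = 50625 falls short of 69951 but 15⁵ = 759375 reaches it, so n = 5.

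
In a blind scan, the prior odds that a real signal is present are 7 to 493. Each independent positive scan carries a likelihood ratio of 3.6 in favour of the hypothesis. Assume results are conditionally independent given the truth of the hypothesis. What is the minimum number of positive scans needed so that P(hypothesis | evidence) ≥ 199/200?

Prior odds = 7/493.
Likelihood ratio per positive scan = 3.6.
Target odds: 0.995 ÷ 0.005 = 199.
Need (7/493) × 3.6ⁿ ≥ 199, i.e. 3.6ⁿ ≥ 98107/7.
3.6⁷ = 612220032/78125 falls short of 98107/7 but 3.6⁸ ≈28211.1 reaches it, so n = 8.

8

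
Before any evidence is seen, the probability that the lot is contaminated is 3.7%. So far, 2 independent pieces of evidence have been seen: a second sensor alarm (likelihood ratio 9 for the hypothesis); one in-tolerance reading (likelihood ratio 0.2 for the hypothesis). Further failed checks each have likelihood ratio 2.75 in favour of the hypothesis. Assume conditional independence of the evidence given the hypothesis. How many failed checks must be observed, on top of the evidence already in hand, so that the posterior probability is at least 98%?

7

Prior odds = 0.037/0.963 = 37/963.
Combined Bayes factor of the evidence already in hand = 9 × 0.2 = 1.8.
Odds after that evidence = (37/963) × 1.8 = 37/535.
Target odds = 0.98/0.02 = 49.
Need 2.75ⁿ ≥ 49 ÷ (37/535) = 26215/37.
2.75⁶ = 1771561/4096 falls short of 26215/37 but 2.75⁷ = 19487171/16384 reaches it, so n = 7.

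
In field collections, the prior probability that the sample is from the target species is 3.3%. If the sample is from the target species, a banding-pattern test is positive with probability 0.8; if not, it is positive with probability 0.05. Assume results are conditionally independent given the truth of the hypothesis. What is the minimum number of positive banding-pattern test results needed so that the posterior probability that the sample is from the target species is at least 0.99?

Prior odds = 0.033/0.967 = 33/967.
Likelihood ratio of a positive = 0.8/0.05 = 16.
Target posterior odds = 0.99/0.01 = 99.
Need (33/967) × 16ⁿ ≥ 99, i.e. 16ⁿ ≥ 2901.
16² = 256 falls short of 2901 but 16³ = 4096 reaches it, so n = 3.

3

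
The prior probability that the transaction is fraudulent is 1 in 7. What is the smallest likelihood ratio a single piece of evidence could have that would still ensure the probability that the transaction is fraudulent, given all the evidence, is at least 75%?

18

Prior odds = (1/7)/(6/7) = 1/6.
Target odds = 0.75/0.25 = 3.
Required Bayes factor = 3 ÷ (1/6) = 18.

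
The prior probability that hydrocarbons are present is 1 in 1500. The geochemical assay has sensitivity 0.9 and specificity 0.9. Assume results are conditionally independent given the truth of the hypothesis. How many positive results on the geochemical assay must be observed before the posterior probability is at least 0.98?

Prior odds: (1/1500) ÷ (1499/1500) = 1/1499.
False-positive rate = 1 − 0.9 = 0.1; likelihood ratio of a positive = 0.9/0.1 = 9.
Target odds: 0.98 ÷ 0.02 = 49.
Require 9ⁿ ≥ 49 ÷ (1/1499) = 73451.
9⁵ = 59049 falls short of 73451 but 9⁶ = 531441 reaches it, so n = 6.

6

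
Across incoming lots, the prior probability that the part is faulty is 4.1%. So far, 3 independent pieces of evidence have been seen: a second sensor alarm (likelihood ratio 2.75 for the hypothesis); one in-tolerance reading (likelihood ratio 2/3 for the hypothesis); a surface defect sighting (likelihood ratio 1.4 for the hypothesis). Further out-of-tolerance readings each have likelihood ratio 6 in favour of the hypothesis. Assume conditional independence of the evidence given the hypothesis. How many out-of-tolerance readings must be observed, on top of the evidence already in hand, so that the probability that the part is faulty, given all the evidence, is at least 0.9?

Prior odds = 0.041/0.959 = 41/959.
Combined Bayes factor of the evidence already in hand = 2.75 × (2/3) × 1.4 = 77/30.
Odds after that evidence = (41/959) × 77/30 = 451/4110.
Target odds = 0.9/0.1 = 9.
Need 6ⁿ ≥ 9 ÷ (451/4110) = 36990/451.
6² = 36 falls short of 36990/451 but 6³ = 216 reaches it, so n = 3.

3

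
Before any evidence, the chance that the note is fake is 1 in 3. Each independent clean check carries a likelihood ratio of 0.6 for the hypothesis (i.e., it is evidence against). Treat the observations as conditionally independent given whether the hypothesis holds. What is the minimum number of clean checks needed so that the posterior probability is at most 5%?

Prior odds: (1/3) ÷ (2/3) = 0.5.
Likelihood ratio per clean check = 0.6.
Target posterior odds = 0.05/0.95 = 1/19.
Require 0.6ⁿ ≤ 1/19 ÷ 0.5 = 2/19.
0.6⁴ = 0.1296 is still above 2/19 but 0.6⁵ = 0.07776 is at or below it, so n = 5.

5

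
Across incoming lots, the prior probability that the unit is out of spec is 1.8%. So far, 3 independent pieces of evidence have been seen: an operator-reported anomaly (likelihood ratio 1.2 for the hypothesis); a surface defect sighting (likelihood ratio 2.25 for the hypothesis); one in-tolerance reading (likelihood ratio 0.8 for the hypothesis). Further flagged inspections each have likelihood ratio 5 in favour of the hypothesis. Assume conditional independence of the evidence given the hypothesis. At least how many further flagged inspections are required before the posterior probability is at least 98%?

5

Prior odds = 0.018/0.982 = 9/491.
Combined Bayes factor of the evidence already in hand = 1.2 × 2.25 × 0.8 = 2.16.
Odds after that evidence = (9/491) × 2.16 = 486/12275.
Target odds = 0.98/0.02 = 49.
Need 5ⁿ ≥ 49 ÷ (486/12275) = 601475/486.
5⁴ = 625 falls short of 601475/486 but 5⁵ = 3125 reaches it, so n = 5.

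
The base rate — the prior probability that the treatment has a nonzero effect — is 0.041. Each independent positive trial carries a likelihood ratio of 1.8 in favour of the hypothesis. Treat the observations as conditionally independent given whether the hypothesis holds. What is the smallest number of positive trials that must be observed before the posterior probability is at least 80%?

8

Prior odds: 0.041 ÷ 0.959 = 41/959.
Likelihood ratio per positive trial = 1.8.
Target odds: 0.8 ÷ 0.2 = 4.
Require 1.8ⁿ ≥ 4 ÷ (41/959) = 3836/41.
1.8⁷ = 4782969/78125 falls short of 3836/41 but 1.8⁸ = 43046721/390625 reaches it, so n = 8.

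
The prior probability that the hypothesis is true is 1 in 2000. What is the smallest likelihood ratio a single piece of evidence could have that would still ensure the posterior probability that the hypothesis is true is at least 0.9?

17991

Prior odds = 0.0005/0.9995 = 1/1999.
Target odds = 0.9/0.1 = 9.
Required Bayes factor = 9 ÷ (1/1999) = 17991.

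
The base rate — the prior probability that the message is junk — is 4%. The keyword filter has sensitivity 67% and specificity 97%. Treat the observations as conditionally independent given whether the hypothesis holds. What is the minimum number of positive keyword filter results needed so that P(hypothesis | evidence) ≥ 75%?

Prior odds: 0.04 ÷ 0.96 = 1/24.
False-positive rate = 1 − 0.97 = 0.03; likelihood ratio of a positive = 0.67/0.03 = 67/3.
Target odds: 0.75 ÷ 0.25 = 3.
Require (67/3)ⁿ ≥ 3 ÷ (1/24) = 72.
(67/3)¹ = 67/3 falls short of 72 but (67/3)² = 4489/9 reaches it, so n = 2.

2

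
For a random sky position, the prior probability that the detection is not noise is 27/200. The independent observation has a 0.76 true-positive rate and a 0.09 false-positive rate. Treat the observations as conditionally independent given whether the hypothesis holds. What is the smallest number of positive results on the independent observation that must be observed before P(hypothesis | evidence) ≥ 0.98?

Prior odds = 0.135/0.865 = 27/173.
Likelihood ratio of a positive result = 0.76/0.09 = 76/9.
Target posterior odds = 0.98/0.02 = 49.
Require (76/9)ⁿ ≥ 49 ÷ (27/173) = 8477/27.
(76/9)² = 5776/81 falls short of 8477/27 but (76/9)³ = 438976/729 reaches it, so n = 3.

3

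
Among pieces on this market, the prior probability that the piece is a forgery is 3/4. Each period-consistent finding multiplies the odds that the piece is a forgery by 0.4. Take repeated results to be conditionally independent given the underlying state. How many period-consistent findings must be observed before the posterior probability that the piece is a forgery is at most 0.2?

3

Prior odds: 0.75 ÷ 0.25 = 3.
Likelihood ratio per period-consistent finding = 0.4.
Target posterior odds = 0.2/0.8 = 0.25.
Require 0.4ⁿ ≤ 0.25 ÷ 3 = 1/12.
0.4² = 0.16 is still above 1/12 but 0.4³ = 0.064 is at or below it, so n = 3.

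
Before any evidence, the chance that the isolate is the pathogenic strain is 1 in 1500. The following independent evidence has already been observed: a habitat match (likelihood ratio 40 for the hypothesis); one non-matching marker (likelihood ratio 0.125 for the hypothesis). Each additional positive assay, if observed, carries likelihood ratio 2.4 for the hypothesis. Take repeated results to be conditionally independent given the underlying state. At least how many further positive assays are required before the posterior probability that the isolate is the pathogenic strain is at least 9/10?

10

Prior odds = (1/1500)/(1499/1500) = 1/1499.
Combined Bayes factor of the evidence already in hand = 40 × 0.125 = 5.
Odds after that evidence = (1/1499) × 5 = 5/1499.
Target odds = 0.9/0.1 = 9.
Need 2.4ⁿ ≥ 9 ÷ (5/1499) = 2698.2.
2.4⁹ ≈2641.81 falls short of 2698.2 but 2.4¹⁰ ≈6340.34 reaches it, so n = 10.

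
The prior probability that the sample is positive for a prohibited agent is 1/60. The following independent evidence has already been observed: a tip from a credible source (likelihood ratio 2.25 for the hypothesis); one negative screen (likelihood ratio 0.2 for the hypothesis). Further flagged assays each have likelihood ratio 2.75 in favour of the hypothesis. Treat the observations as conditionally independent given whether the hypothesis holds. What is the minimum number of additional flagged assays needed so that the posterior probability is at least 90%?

7

Prior odds = (1/60)/(59/60) = 1/59.
Combined Bayes factor of the evidence already in hand = 2.25 × 0.2 = 0.45.
Odds after that evidence = (1/59) × 0.45 = 9/1180.
Target odds = 0.9/0.1 = 9.
Need 2.75ⁿ ≥ 9 ÷ (9/1180) = 1180.
2.75⁶ = 1771561/4096 falls short of 1180 but 2.75⁷ = 19487171/16384 reaches it, so n = 7.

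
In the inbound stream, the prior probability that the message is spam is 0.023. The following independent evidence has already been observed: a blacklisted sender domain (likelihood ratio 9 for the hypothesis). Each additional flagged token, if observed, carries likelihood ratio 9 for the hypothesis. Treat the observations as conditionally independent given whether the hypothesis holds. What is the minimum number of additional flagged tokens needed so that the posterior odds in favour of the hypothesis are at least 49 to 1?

Prior odds = 0.023/0.977 = 23/977.
Bayes factor of the evidence already in hand = 9.
Odds after that evidence = (23/977) × 9 = 207/977.
Target odds = 49.
Need 9ⁿ ≥ 49 ÷ (207/977) = 47873/207.
9² = 81 falls short of 47873/207 but 9³ = 729 reaches it, so n = 3.

3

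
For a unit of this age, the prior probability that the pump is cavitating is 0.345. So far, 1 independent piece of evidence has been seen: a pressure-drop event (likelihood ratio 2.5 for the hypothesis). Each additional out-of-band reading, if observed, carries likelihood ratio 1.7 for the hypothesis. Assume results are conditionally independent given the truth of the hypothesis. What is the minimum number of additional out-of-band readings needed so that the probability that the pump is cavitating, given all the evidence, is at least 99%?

9

Prior odds = 0.345/0.655 = 69/131.
Bayes factor of the evidence already in hand = 2.5.
Odds after that evidence = (69/131) × 2.5 = 345/262.
Target odds = 0.99/0.01 = 99.
Need 1.7ⁿ ≥ 99 ÷ (345/262) = 8646/115.
1.7⁸ ≈69.7576 falls short of 8646/115 but 1.7⁹ ≈118.588 reaches it, so n = 9.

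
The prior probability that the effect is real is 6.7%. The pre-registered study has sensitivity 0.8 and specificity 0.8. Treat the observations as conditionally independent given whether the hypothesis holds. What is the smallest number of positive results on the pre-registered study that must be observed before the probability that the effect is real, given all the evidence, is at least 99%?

6

Prior odds: 0.067 ÷ 0.933 = 67/933.
False-positive rate = 1 − 0.8 = 0.2; likelihood ratio of a positive = 0.8/0.2 = 4.
Target posterior odds = 0.99/0.01 = 99.
Need (67/933) × 4ⁿ ≥ 99, i.e. 4ⁿ ≥ 92367/67.
4⁵ = 1024 falls short of 92367/67 but 4⁶ = 4096 reaches it, so n = 6.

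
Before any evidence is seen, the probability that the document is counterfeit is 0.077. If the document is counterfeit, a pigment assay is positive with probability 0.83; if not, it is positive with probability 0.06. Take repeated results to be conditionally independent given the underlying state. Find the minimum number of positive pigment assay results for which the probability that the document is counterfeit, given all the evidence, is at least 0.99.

Prior odds = 0.077/0.923 = 77/923.
Likelihood ratio of a positive = 0.83/0.06 = 83/6.
Target odds: 0.99 ÷ 0.01 = 99.
Require (83/6)ⁿ ≥ 99 ÷ (77/923) = 8307/7.
(83/6)² = 6889/36 falls short of 8307/7 but (83/6)³ = 571787/216 reaches it, so n = 3.

3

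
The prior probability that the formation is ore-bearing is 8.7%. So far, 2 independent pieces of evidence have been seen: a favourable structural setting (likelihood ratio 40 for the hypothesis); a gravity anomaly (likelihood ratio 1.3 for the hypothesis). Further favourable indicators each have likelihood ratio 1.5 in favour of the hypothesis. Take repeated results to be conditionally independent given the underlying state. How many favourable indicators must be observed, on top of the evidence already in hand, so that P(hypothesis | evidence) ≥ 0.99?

Prior odds = 0.087/0.913 = 87/913.
Combined Bayes factor of the evidence already in hand = 40 × 1.3 = 52.
Odds after that evidence = (87/913) × 52 = 4524/913.
Target odds = 0.99/0.01 = 99.
Need 1.5ⁿ ≥ 99 ÷ (4524/913) = 30129/1508.
1.5⁷ = 17.0859375 falls short of 30129/1508 but 1.5⁸ = 25.62890625 reaches it, so n = 8.

8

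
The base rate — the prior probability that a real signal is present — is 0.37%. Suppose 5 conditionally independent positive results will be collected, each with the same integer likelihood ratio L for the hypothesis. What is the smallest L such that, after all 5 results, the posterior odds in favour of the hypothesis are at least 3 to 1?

4

Prior odds = 0.0037/0.9963 = 37/9963.
Target odds = 3.
Need L⁵ ≥ 3 ÷ (37/9963) = 29889/37.
3⁵ = 243 < 29889/37 ≤ 1024 = 4⁵, so L = 4.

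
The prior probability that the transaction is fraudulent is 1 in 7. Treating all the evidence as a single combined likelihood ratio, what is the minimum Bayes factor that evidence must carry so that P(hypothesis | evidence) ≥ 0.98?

Prior odds = (1/7)/(6/7) = 1/6.
Target odds = 0.98/0.02 = 49.
Required Bayes factor = 49 ÷ (1/6) = 294.

294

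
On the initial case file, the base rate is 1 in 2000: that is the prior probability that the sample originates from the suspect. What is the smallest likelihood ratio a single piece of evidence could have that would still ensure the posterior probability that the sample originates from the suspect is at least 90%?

Prior odds = 0.0005/0.9995 = 1/1999.
Target odds = 0.9/0.1 = 9.
Required Bayes factor = 9 ÷ (1/1999) = 17991.

17991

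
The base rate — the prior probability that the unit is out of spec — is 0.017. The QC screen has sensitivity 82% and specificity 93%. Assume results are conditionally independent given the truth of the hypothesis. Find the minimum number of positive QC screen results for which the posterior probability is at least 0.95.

Prior odds = 0.017/0.983 = 17/983.
False-positive rate = 1 − 0.93 = 0.07; likelihood ratio of a positive = 0.82/0.07 = 82/7.
Target odds: 0.95 ÷ 0.05 = 19.
Need (17/983) × (82/7)ⁿ ≥ 19, i.e. (82/7)ⁿ ≥ 18677/17.
(82/7)² = 6724/49 falls short of 18677/17 but (82/7)³ = 551368/343 reaches it, so n = 3.

3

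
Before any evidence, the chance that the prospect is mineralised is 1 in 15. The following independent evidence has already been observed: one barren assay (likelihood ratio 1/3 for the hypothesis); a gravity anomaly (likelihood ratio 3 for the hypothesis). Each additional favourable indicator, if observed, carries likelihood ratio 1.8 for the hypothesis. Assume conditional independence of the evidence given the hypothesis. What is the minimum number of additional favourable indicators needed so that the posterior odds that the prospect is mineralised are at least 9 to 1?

Prior odds = (1/15)/(14/15) = 1/14.
Combined Bayes factor of the evidence already in hand = (1/3) × 3 = 1.
Odds after that evidence = (1/14) × 1 = 1/14.
Target odds = 9.
Need 1.8ⁿ ≥ 9 ÷ (1/14) = 126.
1.8⁸ = 43046721/390625 falls short of 126 but 1.8⁹ = 387420489/1953125 reaches it, so n = 9.

9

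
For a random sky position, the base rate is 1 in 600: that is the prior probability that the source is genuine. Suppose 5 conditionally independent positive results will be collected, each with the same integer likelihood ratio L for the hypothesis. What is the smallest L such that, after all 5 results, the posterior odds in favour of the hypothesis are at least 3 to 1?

Prior odds = (1/600)/(599/600) = 1/599.
Target odds = 3.
Need L⁵ ≥ 3 ÷ (1/599) = 1797.
4⁵ = 1024 < 1797 ≤ 3125 = 5⁵, so L = 5.

5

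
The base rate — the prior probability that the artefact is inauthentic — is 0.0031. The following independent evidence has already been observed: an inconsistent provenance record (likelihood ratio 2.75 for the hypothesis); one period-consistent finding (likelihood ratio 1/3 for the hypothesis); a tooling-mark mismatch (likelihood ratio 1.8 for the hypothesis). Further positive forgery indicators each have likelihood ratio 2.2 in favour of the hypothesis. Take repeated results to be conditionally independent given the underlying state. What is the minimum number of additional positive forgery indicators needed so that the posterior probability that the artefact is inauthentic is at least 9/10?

10

Prior odds = 0.0031/0.9969 = 31/9969.
Combined Bayes factor of the evidence already in hand = 2.75 × (1/3) × 1.8 = 1.65.
Odds after that evidence = (31/9969) × 1.65 = 341/66460.
Target odds = 0.9/0.1 = 9.
Need 2.2ⁿ ≥ 9 ÷ (341/66460) = 598140/341.
2.2⁹ ≈1207.27 falls short of 598140/341 but 2.2¹⁰ ≈2655.99 reaches it, so n = 10.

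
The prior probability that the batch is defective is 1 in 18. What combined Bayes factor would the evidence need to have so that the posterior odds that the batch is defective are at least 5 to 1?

85

Prior odds = (1/18)/(17/18) = 1/17.
Target odds = 5.
Required Bayes factor = 5 ÷ (1/17) = 85.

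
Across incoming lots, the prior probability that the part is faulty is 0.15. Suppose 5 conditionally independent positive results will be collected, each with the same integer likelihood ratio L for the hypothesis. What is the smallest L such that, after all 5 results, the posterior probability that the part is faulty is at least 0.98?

Prior odds = 0.15/0.85 = 3/17.
Target odds = 0.98/0.02 = 49.
Need L⁵ ≥ 49 ÷ (3/17) = 833/3.
3⁵ = 243 < 833/3 ≤ 1024 = 4⁵, so L = 4.

4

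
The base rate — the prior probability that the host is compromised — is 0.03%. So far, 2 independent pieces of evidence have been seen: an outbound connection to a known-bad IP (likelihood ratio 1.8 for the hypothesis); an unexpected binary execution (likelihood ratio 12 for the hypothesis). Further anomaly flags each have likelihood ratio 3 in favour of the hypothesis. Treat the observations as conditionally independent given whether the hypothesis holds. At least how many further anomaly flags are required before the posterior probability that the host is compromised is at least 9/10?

Prior odds = 0.0003/0.9997 = 3/9997.
Combined Bayes factor of the evidence already in hand = 1.8 × 12 = 21.6.
Odds after that evidence = (3/9997) × 21.6 = 324/49985.
Target odds = 0.9/0.1 = 9.
Need 3ⁿ ≥ 9 ÷ (324/49985) = 49985/36.
3⁶ = 729 falls short of 49985/36 but 3⁷ = 2187 reaches it, so n = 7.

7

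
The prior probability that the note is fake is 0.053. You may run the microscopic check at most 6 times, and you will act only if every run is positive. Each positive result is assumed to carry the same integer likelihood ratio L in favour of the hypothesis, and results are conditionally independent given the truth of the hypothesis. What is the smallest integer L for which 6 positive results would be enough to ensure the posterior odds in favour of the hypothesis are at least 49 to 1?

4

Prior odds = 0.053/0.947 = 53/947.
Target odds = 49.
Need L⁶ ≥ 49 ÷ (53/947) = 46403/53.
3⁶ = 729 < 46403/53 ≤ 4096 = 4⁶, so L = 4.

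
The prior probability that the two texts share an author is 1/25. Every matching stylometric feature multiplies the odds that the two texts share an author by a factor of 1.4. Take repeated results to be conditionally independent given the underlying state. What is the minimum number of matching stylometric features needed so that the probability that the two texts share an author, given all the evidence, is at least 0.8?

Prior odds = 0.04/0.96 = 1/24.
Likelihood ratio per matching stylometric feature = 1.4.
Target odds: 0.8 ÷ 0.2 = 4.
Require 1.4ⁿ ≥ 4 ÷ (1/24) = 96.
1.4¹³ ≈79.3715 falls short of 96 but 1.4¹⁴ ≈111.12 reaches it, so n = 14.

14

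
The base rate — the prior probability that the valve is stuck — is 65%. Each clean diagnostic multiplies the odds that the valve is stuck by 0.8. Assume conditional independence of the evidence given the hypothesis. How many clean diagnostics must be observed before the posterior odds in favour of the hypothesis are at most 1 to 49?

21

Prior odds = 0.65/0.35 = 13/7.
Likelihood ratio per clean diagnostic = 0.8.
Target odds = 1/49.
Need (13/7) × 0.8ⁿ ≤ 1/49, i.e. 0.8ⁿ ≤ 1/91.
0.8²⁰ ≈0.0115292 is still above 1/91 but 0.8²¹ ≈0.00922337 is at or below it, so n = 21.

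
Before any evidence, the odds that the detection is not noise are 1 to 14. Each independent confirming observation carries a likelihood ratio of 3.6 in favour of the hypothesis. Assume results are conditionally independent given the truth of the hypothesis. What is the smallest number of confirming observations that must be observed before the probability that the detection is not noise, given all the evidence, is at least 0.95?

Prior odds = 1/14.
Likelihood ratio per confirming observation = 3.6.
Target odds: 0.95 ÷ 0.05 = 19.
Require 3.6ⁿ ≥ 19 ÷ (1/14) = 266.
3.6⁴ = 167.9616 falls short of 266 but 3.6⁵ = 604.66176 reaches it, so n = 5.

5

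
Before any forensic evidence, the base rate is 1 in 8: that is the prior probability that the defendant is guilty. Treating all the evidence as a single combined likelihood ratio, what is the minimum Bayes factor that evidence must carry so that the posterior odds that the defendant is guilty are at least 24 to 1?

168

Prior odds = 0.125/0.875 = 1/7.
Target odds = 24.
Required Bayes factor = 24 ÷ (1/7) = 168.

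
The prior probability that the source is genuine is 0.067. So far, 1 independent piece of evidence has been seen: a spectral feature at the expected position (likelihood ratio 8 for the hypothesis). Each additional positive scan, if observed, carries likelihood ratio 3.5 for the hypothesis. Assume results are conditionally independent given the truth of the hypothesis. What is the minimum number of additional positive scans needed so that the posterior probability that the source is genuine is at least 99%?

5

Prior odds = 0.067/0.933 = 67/933.
Bayes factor of the evidence already in hand = 8.
Odds after that evidence = (67/933) × 8 = 536/933.
Target odds = 0.99/0.01 = 99.
Need 3.5ⁿ ≥ 99 ÷ (536/933) = 92367/536.
3.5⁴ = 150.0625 falls short of 92367/536 but 3.5⁵ = 525.21875 reaches it, so n = 5.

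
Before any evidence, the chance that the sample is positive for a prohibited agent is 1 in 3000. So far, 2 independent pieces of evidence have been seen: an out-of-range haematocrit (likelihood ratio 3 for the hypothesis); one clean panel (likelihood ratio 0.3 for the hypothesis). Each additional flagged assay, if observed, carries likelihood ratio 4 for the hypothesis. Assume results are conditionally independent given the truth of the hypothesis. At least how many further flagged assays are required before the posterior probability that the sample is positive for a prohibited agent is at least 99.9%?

11

Prior odds = (1/3000)/(2999/3000) = 1/2999.
Combined Bayes factor of the evidence already in hand = 3 × 0.3 = 0.9.
Odds after that evidence = (1/2999) × 0.9 = 9/29990.
Target odds = 0.999/0.001 = 999.
Need 4ⁿ ≥ 999 ÷ (9/29990) = 3328890.
4¹⁰ = 1048576 falls short of 3328890 but 4¹¹ = 4194304 reaches it, so n = 11.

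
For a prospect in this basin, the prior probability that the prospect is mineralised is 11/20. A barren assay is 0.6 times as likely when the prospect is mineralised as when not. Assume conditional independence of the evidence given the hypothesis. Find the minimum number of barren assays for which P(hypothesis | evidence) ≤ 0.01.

10

Prior odds: 0.55 ÷ 0.45 = 11/9.
Likelihood ratio per barren assay = 0.6.
Target posterior odds = 0.01/0.99 = 1/99.
Need (11/9) × 0.6ⁿ ≤ 1/99, i.e. 0.6ⁿ ≤ 1/121.
0.6⁹ = 19683/1953125 is still above 1/121 but 0.6¹⁰ = 59049/9765625 is at or below it, so n = 10.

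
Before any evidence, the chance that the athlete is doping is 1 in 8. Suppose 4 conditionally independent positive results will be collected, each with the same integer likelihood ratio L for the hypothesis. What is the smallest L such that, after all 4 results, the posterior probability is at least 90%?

3

Prior odds = 0.125/0.875 = 1/7.
Target odds = 0.9/0.1 = 9.
Need L⁴ ≥ 9 ÷ (1/7) = 63.
2⁴ = 16 < 63 ≤ 81 = 3⁴, so L = 3.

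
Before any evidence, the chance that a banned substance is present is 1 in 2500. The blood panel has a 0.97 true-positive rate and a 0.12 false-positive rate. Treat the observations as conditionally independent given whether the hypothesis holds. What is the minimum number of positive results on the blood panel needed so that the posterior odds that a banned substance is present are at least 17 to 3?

Prior odds: 0.0004 ÷ 0.9996 = 1/2499.
Likelihood ratio of a positive result = 0.97/0.12 = 97/12.
Target odds = 17/3.
Require (97/12)ⁿ ≥ 17/3 ÷ (1/2499) = 14161.
(97/12)⁴ = 88529281/20736 falls short of 14161 but (97/12)⁵ ≈34510.6 reaches it, so n = 5.

5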